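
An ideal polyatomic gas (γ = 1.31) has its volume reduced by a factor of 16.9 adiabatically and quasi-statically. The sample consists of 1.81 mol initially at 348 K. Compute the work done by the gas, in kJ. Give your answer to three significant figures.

W ≈ -23.7 kJ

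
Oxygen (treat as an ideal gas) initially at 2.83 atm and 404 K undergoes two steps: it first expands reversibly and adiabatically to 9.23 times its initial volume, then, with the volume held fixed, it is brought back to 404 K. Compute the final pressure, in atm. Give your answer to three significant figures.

For a diatomic ideal gas γ = 7/5.
Adiabatic step (PV^γ = const): P₂ = 2.83×(1/9.23)^(7/5) = 0.126 atm; T₂ = 404×(1/9.23)^(2/5) = 166.1 K.
Isochoric: P₃ = P₂(T₃/T₂) = 0.126 × (404/166.1) = 0.3066 atm.

P₃ ≈ 0.307 atm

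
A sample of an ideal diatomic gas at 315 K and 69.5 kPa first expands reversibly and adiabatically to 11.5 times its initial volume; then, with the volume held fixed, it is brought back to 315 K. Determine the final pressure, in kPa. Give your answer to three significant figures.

P₃ ≈ 6.04 kPa

For a diatomic ideal gas γ = 7/5.
Adiabatic step (PV^γ = const): P₂ = 69.5×(1/11.5)^(7/5) = 2.275 kPa; T₂ = 315×(1/11.5)^(2/5) = 118.6 K.
Isochoric: P₃ = P₂(T₃/T₂) = 2.275 × (315/118.6) = 6.043 kPa.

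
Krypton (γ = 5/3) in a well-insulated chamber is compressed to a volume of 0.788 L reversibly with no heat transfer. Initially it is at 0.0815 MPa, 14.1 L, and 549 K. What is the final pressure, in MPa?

Adiabatic: P₁V₁^γ = P₂V₂^γ ⇒ P₂ = P₁ (V₁/V₂)^γ.
P₂ = 0.0815 × (14.1/0.788)^(5/3) = 9.977 MPa.

P₂ ≈ 9.98 MPa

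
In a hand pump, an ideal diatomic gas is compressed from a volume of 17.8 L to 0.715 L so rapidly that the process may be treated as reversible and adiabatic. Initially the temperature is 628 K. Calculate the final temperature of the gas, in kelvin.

T₂ ≈ 2270 K

For a reversible adiabat TV^(γ−1) is constant, so T₂ = T₁ (V₁/V₂)^(γ−1).
For a diatomic ideal gas γ = 7/5, so γ−1 = 2/5.
T₂ = 628 × (17.8/0.715)^(2/5) = 2272 K.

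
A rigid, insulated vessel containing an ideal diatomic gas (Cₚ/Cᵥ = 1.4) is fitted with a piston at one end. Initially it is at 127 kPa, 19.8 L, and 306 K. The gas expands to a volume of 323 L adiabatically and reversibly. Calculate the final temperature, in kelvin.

Adiabatic: T₁V₁^(γ−1) = T₂V₂^(γ−1) ⇒ T₂ = T₁ (V₁/V₂)^(γ−1).
T₂ = 306 × (19.8/323)^(0.4) = 100.2 K.

T₂ ≈ 100 K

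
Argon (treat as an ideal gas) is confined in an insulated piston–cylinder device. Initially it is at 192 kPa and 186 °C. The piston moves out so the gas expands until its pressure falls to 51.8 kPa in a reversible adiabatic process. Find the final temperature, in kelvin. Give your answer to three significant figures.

T₂ ≈ 272 K

Along an adiabat T P^((1−γ)/γ) is constant, so T₂ = T₁ (P₂/P₁)^((γ−1)/γ).
For a monatomic ideal gas γ = 5/3, so (γ−1)/γ = 2/5.
T₁ = 186 °C = 459.1 K.
T₂ = 459.1 × (51.8/192)^(2/5) = 271.9 K.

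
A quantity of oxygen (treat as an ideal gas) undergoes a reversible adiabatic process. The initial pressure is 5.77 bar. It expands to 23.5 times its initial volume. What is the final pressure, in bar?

Adiabatic: P₁V₁^γ = P₂V₂^γ ⇒ P₂ = P₁ (V₁/V₂)^γ.
For a diatomic ideal gas γ = 7/5.
P₂ = 5.77 × (1/23.5)^(7/5) = 0.06945 bar.

P₂ ≈ 0.0695 bar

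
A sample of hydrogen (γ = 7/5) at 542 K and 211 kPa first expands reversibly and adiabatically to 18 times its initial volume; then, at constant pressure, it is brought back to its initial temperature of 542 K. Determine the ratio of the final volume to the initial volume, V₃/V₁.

Adiabatic step: V₂/V₁ = 18; T₂ = T₁·(1/18)^(2/5) = 170.6 K.
Isobaric step: V₃/V₂ = T₃/T₂ = 542/170.6.
V₃/V₁ = (V₂/V₁)(V₃/V₂) = 18 × (542/170.6) = 57.2.

V₃/V₁ ≈ 57.2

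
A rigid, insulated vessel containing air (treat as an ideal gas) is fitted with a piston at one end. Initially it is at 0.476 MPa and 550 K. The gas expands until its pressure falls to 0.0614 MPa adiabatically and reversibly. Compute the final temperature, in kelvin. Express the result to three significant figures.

Along an adiabat T P^((1−γ)/γ) is constant, so T₂ = T₁ (P₂/P₁)^((γ−1)/γ).
For a diatomic ideal gas γ = 7/5, so (γ−1)/γ = 2/7.
T₂ = 550 × (0.0614/0.476)^(2/7) = 306.4 K.

T₂ ≈ 306 K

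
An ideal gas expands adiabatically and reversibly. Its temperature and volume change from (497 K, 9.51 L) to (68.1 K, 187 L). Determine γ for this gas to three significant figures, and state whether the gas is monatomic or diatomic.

TV^(γ−1) = const ⇒ γ − 1 = ln(T₂/T₁) / ln(V₁/V₂).
γ = 1 + ln(68.1/497) / ln(9.51/187) = 1.667.
γ ≈ 1.67 is close to 5/3, so the gas is monatomic.

γ ≈ 1.67; monatomic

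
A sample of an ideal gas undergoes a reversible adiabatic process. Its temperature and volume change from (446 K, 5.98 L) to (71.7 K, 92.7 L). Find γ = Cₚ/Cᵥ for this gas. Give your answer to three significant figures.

γ ≈ 1.67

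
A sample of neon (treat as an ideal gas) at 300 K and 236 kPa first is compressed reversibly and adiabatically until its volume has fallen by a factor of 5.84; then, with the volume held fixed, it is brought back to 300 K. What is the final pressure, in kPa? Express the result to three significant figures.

P₃ ≈ 1380 kPa

For a monatomic ideal gas γ = 5/3.
Adiabatic step (PV^γ = const): P₂ = 236×5.84^(5/3) = 4470 kPa; T₂ = 300×5.84^(2/3) = 972.9 K.
Isochoric: P₃ = P₂(T₃/T₂) = 4470 × (300/972.9) = 1378 kPa.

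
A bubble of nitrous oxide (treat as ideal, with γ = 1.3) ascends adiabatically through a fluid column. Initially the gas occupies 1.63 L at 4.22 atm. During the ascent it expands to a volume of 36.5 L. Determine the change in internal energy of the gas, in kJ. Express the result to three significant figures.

ΔU ≈ -1.41 kJ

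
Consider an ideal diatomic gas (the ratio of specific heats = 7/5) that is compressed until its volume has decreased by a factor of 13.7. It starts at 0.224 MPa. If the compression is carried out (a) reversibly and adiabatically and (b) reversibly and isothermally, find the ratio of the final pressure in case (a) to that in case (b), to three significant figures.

P_adiabatic / P_isothermal ≈ 2.85

Isothermal: P_b = P₁(V₁/V₂) = 0.224×13.7.
Adiabatic: P_a = P₁(V₁/V₂)^γ = 0.224×13.7^(7/5).
P_a/P_b = (V₁/V₂)^(γ−1) = 13.7^(2/5) = 2.849.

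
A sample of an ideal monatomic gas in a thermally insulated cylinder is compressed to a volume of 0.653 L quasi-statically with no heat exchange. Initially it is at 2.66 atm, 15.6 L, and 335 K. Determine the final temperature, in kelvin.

For a reversible adiabat TV^(γ−1) is constant, so T₂ = T₁ (V₁/V₂)^(γ−1).
γ = 5/3 for a monatomic ideal gas.
T₂ = 335 × (15.6/0.653)^(2/3) = 2779 K.

T₂ ≈ 2780 K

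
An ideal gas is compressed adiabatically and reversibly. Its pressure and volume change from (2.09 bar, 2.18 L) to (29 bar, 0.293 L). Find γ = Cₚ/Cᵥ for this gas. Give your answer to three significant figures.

PV^γ = const ⇒ γ = ln(P₂/P₁) / ln(V₁/V₂).
γ = ln(29/2.09) / ln(2.18/0.293) = 1.311.

γ ≈ 1.31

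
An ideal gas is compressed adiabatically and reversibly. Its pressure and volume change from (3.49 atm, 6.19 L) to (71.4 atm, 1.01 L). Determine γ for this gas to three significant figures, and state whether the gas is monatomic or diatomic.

γ ≈ 1.66; monatomic

PV^γ = const ⇒ γ = ln(P₂/P₁) / ln(V₁/V₂).
γ = ln(71.4/3.49) / ln(6.19/1.01) = 1.665.
γ ≈ 1.66 is close to 5/3, so the gas is monatomic.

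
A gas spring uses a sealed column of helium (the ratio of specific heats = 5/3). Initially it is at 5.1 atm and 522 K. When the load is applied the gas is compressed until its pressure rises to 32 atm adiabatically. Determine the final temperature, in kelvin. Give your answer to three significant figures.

T₂ ≈ 1090 K

Along an adiabat T P^((1−γ)/γ) is constant, so T₂ = T₁ (P₂/P₁)^((γ−1)/γ).
T₂ = 522 × (32/5.1)^(2/5) = 1088 K.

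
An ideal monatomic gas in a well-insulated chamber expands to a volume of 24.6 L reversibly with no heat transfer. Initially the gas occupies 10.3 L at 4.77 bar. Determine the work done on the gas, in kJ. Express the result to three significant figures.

γ = 5/3 for a monatomic ideal gas.
P₂ = P₁(V₁/V₂)^γ = 4.77×(10.3/24.6)^(5/3) = 1.118 bar.
For a reversible adiabat, W_by_gas = (P₁V₁ − P₂V₂)/(γ−1).
W_by = (477000×0.0103 − 111800×0.0246) / (2/3) = 3245 J.
W_on_gas = −W_by = -3245 J.

W ≈ -3.25 kJ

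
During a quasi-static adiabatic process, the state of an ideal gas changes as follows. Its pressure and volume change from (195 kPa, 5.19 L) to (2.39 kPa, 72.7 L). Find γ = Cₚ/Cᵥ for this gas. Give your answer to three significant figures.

PV^γ = const ⇒ γ = ln(P₂/P₁) / ln(V₁/V₂).
γ = ln(2.39/195) / ln(5.19/72.7) = 1.668.

γ ≈ 1.67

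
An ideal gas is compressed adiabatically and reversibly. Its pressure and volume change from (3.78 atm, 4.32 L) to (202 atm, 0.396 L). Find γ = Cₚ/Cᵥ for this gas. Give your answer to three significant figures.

PV^γ = const ⇒ γ = ln(P₂/P₁) / ln(V₁/V₂).
γ = ln(202/3.78) / ln(4.32/0.396) = 1.665.

γ ≈ 1.66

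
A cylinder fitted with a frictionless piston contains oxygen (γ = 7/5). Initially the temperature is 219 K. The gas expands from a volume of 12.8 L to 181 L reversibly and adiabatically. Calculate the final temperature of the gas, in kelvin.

For a reversible adiabat TV^(γ−1) is constant, so T₂ = T₁ (V₁/V₂)^(γ−1).
T₂ = 219 × (12.8/181)^(2/5) = 75.9 K.

T₂ ≈ 75.9 K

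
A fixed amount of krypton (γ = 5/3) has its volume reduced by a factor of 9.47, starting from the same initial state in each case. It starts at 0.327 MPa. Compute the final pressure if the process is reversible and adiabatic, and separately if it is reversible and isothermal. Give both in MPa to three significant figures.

adiabatic: 13.9 MPa; isothermal: 3.10 MPa

Isothermal: P₂ = P₁(V₁/V₂) = 0.327×9.47 = 3.097 MPa.
Adiabatic: P₂ = P₁(V₁/V₂)^γ = 0.327×9.47^(5/3) = 13.86 MPa.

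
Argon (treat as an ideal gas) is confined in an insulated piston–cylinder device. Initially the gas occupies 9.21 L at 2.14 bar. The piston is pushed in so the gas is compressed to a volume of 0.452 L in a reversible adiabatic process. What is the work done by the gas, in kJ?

W ≈ -19.1 kJ

γ = 5/3 for a monatomic ideal gas.
P₂ = P₁(V₁/V₂)^γ = 2.14×(9.21/0.452)^(5/3) = 325.3 bar.
For a reversible adiabat, W_by_gas = (P₁V₁ − P₂V₂)/(γ−1).
W_by = (214000×0.00921 − 3.253×10^7×0.000452) / (2/3) = -19100 J.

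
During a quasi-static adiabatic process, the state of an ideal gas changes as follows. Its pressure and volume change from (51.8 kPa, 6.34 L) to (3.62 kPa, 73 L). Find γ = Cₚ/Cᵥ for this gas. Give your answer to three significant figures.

PV^γ = const ⇒ γ = ln(P₂/P₁) / ln(V₁/V₂).
γ = ln(3.62/51.8) / ln(6.34/73) = 1.089.

γ ≈ 1.09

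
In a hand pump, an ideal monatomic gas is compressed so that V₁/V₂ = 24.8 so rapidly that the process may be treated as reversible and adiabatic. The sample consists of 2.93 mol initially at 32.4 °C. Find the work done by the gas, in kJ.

W ≈ -83.8 kJ

For a reversible adiabat TV^(γ−1) is constant, so T₂ = T₁ (V₁/V₂)^(γ−1).
γ = 5/3 for a monatomic ideal gas, so γ−1 = 2/3.
T₁ = 32.4 °C = 305.5 K.
T₂ = 305.5 × 24.8^(2/3) = 2598 K.
Q = 0, so ΔU = W_on_gas = nCᵥΔT with Cᵥ = R/(γ−1) = 12.47 J/(mol·K).
ΔU = 2.93 × 12.47 × (2598 − 305.5) = 83780 J.
Work done by the gas = −ΔU = -83780 J.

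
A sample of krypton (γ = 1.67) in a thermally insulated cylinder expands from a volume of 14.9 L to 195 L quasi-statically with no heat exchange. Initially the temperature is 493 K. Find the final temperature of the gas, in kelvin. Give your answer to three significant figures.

T₂ ≈ 88.0 K

Adiabatic: T₁V₁^(γ−1) = T₂V₂^(γ−1) ⇒ T₂ = T₁ (V₁/V₂)^(γ−1).
T₂ = 493 × (14.9/195)^(0.67) = 88.02 K.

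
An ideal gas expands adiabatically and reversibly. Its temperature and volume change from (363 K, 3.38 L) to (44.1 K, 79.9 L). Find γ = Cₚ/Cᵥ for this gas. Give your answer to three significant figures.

TV^(γ−1) = const ⇒ γ − 1 = ln(T₂/T₁) / ln(V₁/V₂).
γ = 1 + ln(44.1/363) / ln(3.38/79.9) = 1.666.

γ ≈ 1.67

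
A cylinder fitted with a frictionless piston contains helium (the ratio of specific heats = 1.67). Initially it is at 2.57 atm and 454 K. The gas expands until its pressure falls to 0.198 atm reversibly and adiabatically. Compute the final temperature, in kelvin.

T₂ ≈ 162 K

Along an adiabat T P^((1−γ)/γ) is constant, so T₂ = T₁ (P₂/P₁)^((γ−1)/γ).
T₂ = 454 × (0.198/2.57)^(0.401) = 162.3 K.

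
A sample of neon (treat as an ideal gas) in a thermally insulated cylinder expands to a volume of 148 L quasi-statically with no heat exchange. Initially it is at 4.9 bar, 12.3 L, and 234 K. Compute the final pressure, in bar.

P₂ ≈ 0.0776 bar

Since PV^γ is constant along a reversible adiabat, P₂ = P₁ (V₁/V₂)^γ.
γ = 5/3 for a monatomic ideal gas.
P₂ = 4.9 × (12.3/148)^(5/3) = 0.07755 bar.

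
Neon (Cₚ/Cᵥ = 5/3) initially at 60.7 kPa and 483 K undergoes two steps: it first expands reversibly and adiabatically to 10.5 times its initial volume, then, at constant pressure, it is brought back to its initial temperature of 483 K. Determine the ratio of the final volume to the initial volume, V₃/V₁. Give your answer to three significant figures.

V₃/V₁ ≈ 50.3

Adiabatic step: V₂/V₁ = 10.5; T₂ = T₁·(1/10.5)^(2/3) = 100.7 K.
Isobaric step: V₃/V₂ = T₃/T₂ = 483/100.7.
V₃/V₁ = (V₂/V₁)(V₃/V₂) = 10.5 × (483/100.7) = 50.35.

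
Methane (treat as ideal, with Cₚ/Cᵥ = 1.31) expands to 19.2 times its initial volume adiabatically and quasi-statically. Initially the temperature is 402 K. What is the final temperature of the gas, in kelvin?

T₂ ≈ 161 K

For a reversible adiabat TV^(γ−1) is constant, so T₂ = T₁ (V₁/V₂)^(γ−1).
T₂ = 402 × (1/19.2)^(0.31) = 160.8 K.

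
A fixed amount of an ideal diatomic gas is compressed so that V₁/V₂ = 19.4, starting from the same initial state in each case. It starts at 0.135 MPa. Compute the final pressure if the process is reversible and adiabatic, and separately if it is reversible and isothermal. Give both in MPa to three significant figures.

For a diatomic ideal gas γ = 7/5.
Isothermal: P₂ = P₁(V₁/V₂) = 0.135×19.4 = 2.619 MPa.
Adiabatic: P₂ = P₁(V₁/V₂)^γ = 0.135×19.4^(7/5) = 8.575 MPa.

adiabatic: 8.58 MPa; isothermal: 2.62 MPa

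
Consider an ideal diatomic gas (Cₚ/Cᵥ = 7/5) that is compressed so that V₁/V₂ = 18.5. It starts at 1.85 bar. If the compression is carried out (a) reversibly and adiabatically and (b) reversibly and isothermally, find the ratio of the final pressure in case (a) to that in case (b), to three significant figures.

Isothermal: P_b = P₁(V₁/V₂) = 1.85×18.5.
Adiabatic: P_a = P₁(V₁/V₂)^γ = 1.85×18.5^(7/5).
P_a/P_b = (V₁/V₂)^(γ−1) = 18.5^(2/5) = 3.213.

P_adiabatic / P_isothermal ≈ 3.21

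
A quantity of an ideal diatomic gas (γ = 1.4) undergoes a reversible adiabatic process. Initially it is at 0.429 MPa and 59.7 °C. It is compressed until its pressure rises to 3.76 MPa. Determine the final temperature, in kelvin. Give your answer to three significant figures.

Along an adiabat T P^((1−γ)/γ) is constant, so T₂ = T₁ (P₂/P₁)^((γ−1)/γ).
T₁ = 59.7 °C = 332.8 K.
T₂ = 332.8 × (3.76/0.429)^(0.286) = 618.9 K.

T₂ ≈ 619 K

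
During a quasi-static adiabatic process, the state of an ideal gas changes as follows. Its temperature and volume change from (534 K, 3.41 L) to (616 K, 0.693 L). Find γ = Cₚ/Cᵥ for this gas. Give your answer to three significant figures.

TV^(γ−1) = const ⇒ γ − 1 = ln(T₂/T₁) / ln(V₁/V₂).
γ = 1 + ln(616/534) / ln(3.41/0.693) = 1.09.

γ ≈ 1.09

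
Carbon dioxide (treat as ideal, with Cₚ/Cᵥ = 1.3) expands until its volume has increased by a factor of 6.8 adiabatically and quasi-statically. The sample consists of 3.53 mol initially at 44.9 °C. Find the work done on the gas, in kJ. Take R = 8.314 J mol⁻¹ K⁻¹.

Adiabatic: T₁V₁^(γ−1) = T₂V₂^(γ−1) ⇒ T₂ = T₁ (V₁/V₂)^(γ−1).
T₁ = 44.9 °C = 318 K.
T₂ = 318 × (1/6.8)^(0.3) = 179 K.
Q = 0, so ΔU = W_on_gas = nCᵥΔT with Cᵥ = R/(γ−1) = 27.71 J/(mol·K).
ΔU = 3.53 × 27.71 × (179 − 318) = -13610 J.

W ≈ -13.6 kJ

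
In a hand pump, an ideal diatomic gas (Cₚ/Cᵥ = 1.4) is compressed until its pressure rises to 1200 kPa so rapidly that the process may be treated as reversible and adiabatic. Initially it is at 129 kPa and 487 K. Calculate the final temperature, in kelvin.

T₂ ≈ 921 K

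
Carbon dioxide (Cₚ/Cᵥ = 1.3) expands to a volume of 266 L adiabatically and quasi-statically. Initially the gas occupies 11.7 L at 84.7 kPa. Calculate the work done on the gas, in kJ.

P₂ = P₁(V₁/V₂)^γ = 84.7×(11.7/266)^(1.3) = 1.459 kPa.
For a reversible adiabat, W_by_gas = (P₁V₁ − P₂V₂)/(γ−1).
W_by = (84700×0.0117 − 1459×0.266) / (0.3) = 2009 J.
W_on_gas = −W_by = -2009 J.

W ≈ -2.01 kJ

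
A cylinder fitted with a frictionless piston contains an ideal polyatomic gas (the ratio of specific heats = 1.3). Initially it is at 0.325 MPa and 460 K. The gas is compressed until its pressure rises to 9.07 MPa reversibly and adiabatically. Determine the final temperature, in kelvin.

Adiabatic: T₂/T₁ = (P₂/P₁)^((γ−1)/γ).
T₂ = 460 × (9.07/0.325)^(0.231) = 991.7 K.

T₂ ≈ 992 K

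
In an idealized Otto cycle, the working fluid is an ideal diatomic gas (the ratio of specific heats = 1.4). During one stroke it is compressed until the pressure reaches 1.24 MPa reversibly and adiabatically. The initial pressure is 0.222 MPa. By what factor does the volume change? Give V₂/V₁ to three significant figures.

From PV^γ = const, V₂/V₁ = (P₁/P₂)^(1/γ).
V₂/V₁ = (0.222/1.24)^(0.714) = 0.2927.

V₂/V₁ ≈ 0.293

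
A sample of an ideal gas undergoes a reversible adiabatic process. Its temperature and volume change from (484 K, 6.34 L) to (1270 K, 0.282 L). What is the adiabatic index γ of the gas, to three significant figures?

γ ≈ 1.31

TV^(γ−1) = const ⇒ γ − 1 = ln(T₂/T₁) / ln(V₁/V₂).
γ = 1 + ln(1270/484) / ln(6.34/0.282) = 1.31.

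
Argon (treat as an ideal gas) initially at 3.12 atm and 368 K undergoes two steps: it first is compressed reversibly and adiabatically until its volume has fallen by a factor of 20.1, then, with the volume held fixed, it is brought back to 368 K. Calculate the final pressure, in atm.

For a monatomic ideal gas γ = 5/3.
Adiabatic step (PV^γ = const): P₂ = 3.12×20.1^(5/3) = 463.6 atm; T₂ = 368×20.1^(2/3) = 2720 K.
Isochoric: P₃ = P₂(T₃/T₂) = 463.6 × (368/2720) = 62.71 atm.

P₃ ≈ 62.7 atm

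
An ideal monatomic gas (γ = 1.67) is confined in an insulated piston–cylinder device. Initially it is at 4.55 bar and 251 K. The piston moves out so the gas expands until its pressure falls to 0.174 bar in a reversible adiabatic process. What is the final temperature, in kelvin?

T₂ ≈ 67.8 K

Adiabatic: T₂/T₁ = (P₂/P₁)^((γ−1)/γ).
T₂ = 251 × (0.174/4.55)^(0.401) = 67.76 K.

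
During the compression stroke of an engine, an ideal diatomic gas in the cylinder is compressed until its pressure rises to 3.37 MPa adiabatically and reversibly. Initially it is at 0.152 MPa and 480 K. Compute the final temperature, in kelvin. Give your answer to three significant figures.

Along an adiabat T P^((1−γ)/γ) is constant, so T₂ = T₁ (P₂/P₁)^((γ−1)/γ).
For a diatomic ideal gas γ = 7/5, so (γ−1)/γ = 2/7.
T₂ = 480 × (3.37/0.152)^(2/7) = 1163 K.

T₂ ≈ 1160 K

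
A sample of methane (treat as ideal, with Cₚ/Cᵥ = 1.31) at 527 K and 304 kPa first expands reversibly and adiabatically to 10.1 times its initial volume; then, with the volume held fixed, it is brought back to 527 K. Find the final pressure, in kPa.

P₃ ≈ 30.1 kPa

Adiabatic step (PV^γ = const): P₂ = 304×(1/10.1)^(1.31) = 14.7 kPa; T₂ = 527×(1/10.1)^(0.31) = 257.3 K.
Isochoric: P₃ = P₂(T₃/T₂) = 14.7 × (527/257.3) = 30.1 kPa.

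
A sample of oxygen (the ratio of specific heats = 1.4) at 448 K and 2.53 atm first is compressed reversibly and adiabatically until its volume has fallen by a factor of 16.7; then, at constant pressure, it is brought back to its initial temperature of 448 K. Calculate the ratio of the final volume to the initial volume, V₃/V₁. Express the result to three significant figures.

V₃/V₁ ≈ 0.0194

Adiabatic step: V₂/V₁ = 0.05988; T₂ = T₁·16.7^(0.4) = 1382 K.
Isobaric step: V₃/V₂ = T₃/T₂ = 448/1382.
V₃/V₁ = (V₂/V₁)(V₃/V₂) = 0.05988 × (448/1382) = 0.01942.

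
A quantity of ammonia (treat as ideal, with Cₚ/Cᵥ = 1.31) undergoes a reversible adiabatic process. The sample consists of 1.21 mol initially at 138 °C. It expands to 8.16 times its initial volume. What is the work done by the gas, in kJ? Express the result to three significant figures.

W ≈ 6.38 kJ

Adiabatic: T₁V₁^(γ−1) = T₂V₂^(γ−1) ⇒ T₂ = T₁ (V₁/V₂)^(γ−1).
T₁ = 138 °C = 411.1 K.
T₂ = 411.1 × (1/8.16)^(0.31) = 214.5 K.
Q = 0, so ΔU = W_on_gas = nCᵥΔT with Cᵥ = R/(γ−1) = 26.82 J/(mol·K).
ΔU = 1.21 × 26.82 × (214.5 − 411.1) = -6382 J.
Work done by the gas = −ΔU = 6382 J.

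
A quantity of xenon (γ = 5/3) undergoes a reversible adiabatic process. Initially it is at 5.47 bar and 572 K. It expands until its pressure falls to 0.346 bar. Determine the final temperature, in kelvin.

Along an adiabat T P^((1−γ)/γ) is constant, so T₂ = T₁ (P₂/P₁)^((γ−1)/γ).
T₂ = 572 × (0.346/5.47)^(2/5) = 189.6 K.

T₂ ≈ 190 K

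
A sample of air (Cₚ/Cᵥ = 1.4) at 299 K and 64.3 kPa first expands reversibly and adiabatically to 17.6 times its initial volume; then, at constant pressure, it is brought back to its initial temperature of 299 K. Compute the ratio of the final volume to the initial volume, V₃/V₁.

Adiabatic step: V₂/V₁ = 17.6; T₂ = T₁·(1/17.6)^(0.4) = 94.94 K.
Isobaric step: V₃/V₂ = T₃/T₂ = 299/94.94.
V₃/V₁ = (V₂/V₁)(V₃/V₂) = 17.6 × (299/94.94) = 55.43.

V₃/V₁ ≈ 55.4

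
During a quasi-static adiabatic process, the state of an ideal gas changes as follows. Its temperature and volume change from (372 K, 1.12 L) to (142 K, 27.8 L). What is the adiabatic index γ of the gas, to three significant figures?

γ ≈ 1.30

TV^(γ−1) = const ⇒ γ − 1 = ln(T₂/T₁) / ln(V₁/V₂).
γ = 1 + ln(142/372) / ln(1.12/27.8) = 1.3.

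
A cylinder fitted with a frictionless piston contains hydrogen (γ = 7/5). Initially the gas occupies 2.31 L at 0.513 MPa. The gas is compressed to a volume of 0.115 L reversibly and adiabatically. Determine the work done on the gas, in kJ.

P₂ = P₁(V₁/V₂)^γ = 0.513×(2.31/0.115)^(7/5) = 34.21 MPa.
For a reversible adiabat, W_by_gas = (P₁V₁ − P₂V₂)/(γ−1).
W_by = (513000×0.00231 − 3.421×10^7×0.000115) / (2/5) = -6874 J.
W_on_gas = −W_by = 6874 J.

W ≈ 6.87 kJ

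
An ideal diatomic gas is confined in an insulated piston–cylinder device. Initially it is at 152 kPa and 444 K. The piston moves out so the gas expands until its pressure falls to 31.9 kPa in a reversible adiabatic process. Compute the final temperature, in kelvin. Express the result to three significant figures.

T₂ ≈ 284 K

Along an adiabat T P^((1−γ)/γ) is constant, so T₂ = T₁ (P₂/P₁)^((γ−1)/γ).
For a diatomic ideal gas γ = 7/5, so (γ−1)/γ = 2/7.
T₂ = 444 × (31.9/152)^(2/7) = 284.2 K.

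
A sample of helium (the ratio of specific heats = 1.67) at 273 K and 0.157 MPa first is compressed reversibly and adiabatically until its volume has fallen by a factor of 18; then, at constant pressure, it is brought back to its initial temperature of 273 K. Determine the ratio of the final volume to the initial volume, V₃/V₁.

V₃/V₁ ≈ 0.00801

Adiabatic step: V₂/V₁ = 0.05556; T₂ = T₁·18^(0.67) = 1893 K.
Isobaric step: V₃/V₂ = T₃/T₂ = 273/1893.
V₃/V₁ = (V₂/V₁)(V₃/V₂) = 0.05556 × (273/1893) = 0.008011.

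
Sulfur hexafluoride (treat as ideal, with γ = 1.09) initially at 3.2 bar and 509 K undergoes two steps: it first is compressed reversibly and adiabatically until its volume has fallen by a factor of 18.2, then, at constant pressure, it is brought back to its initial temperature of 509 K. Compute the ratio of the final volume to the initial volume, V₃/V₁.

Adiabatic step: V₂/V₁ = 0.05495; T₂ = T₁·18.2^(0.09) = 660.9 K.
Isobaric step: V₃/V₂ = T₃/T₂ = 509/660.9.
V₃/V₁ = (V₂/V₁)(V₃/V₂) = 0.05495 × (509/660.9) = 0.04232.

V₃/V₁ ≈ 0.0423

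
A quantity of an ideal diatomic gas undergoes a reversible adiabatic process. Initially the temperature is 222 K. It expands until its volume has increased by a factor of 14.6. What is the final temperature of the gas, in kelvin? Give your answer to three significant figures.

For a reversible adiabat TV^(γ−1) is constant, so T₂ = T₁ (V₁/V₂)^(γ−1).
For a diatomic ideal gas γ = 7/5, so γ−1 = 2/5.
T₂ = 222 × (1/14.6)^(2/5) = 75.96 K.

T₂ ≈ 76.0 K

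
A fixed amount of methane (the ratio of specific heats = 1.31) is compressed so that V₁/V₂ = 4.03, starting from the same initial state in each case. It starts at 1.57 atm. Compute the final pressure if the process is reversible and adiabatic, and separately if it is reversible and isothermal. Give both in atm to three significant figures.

Isothermal: P₂ = P₁(V₁/V₂) = 1.57×4.03 = 6.327 atm.
Adiabatic: P₂ = P₁(V₁/V₂)^γ = 1.57×4.03^(1.31) = 9.747 atm.

adiabatic: 9.75 atm; isothermal: 6.33 atm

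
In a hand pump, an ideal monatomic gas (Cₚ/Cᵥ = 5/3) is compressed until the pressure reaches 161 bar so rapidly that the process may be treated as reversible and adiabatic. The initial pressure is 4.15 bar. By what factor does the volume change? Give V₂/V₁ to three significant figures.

V₂/V₁ ≈ 0.111

From PV^γ = const, V₂/V₁ = (P₁/P₂)^(1/γ).
V₂/V₁ = (4.15/161)^(3/5) = 0.1114.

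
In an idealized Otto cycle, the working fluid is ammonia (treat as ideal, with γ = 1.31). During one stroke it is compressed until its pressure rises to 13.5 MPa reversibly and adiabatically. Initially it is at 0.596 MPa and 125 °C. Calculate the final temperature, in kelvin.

Along an adiabat T P^((1−γ)/γ) is constant, so T₂ = T₁ (P₂/P₁)^((γ−1)/γ).
T₁ = 125 °C = 398.1 K.
T₂ = 398.1 × (13.5/0.596)^(0.237) = 833.1 K.

T₂ ≈ 833 K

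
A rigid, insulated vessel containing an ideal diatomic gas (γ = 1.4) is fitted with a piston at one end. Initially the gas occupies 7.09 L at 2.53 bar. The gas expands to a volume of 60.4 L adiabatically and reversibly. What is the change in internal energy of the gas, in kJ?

P₂ = P₁(V₁/V₂)^γ = 2.53×(7.09/60.4)^(1.4) = 0.1261 bar.
For a reversible adiabat, W_by_gas = (P₁V₁ − P₂V₂)/(γ−1).
W_by = (253000×0.00709 − 12610×0.0604) / (0.4) = 2581 J.
Q = 0 ⇒ ΔU = −W_by = -2581 J.

ΔU ≈ -2.58 kJ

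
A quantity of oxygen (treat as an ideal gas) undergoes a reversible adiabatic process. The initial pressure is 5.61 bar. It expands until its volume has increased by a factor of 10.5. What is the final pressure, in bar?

Adiabatic: P₁V₁^γ = P₂V₂^γ ⇒ P₂ = P₁ (V₁/V₂)^γ.
For a diatomic ideal gas γ = 7/5.
P₂ = 5.61 × (1/10.5)^(7/5) = 0.2086 bar.

P₂ ≈ 0.209 bar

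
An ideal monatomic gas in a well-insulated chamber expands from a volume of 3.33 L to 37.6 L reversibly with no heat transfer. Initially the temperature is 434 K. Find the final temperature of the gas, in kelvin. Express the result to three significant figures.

For a reversible adiabat TV^(γ−1) is constant, so T₂ = T₁ (V₁/V₂)^(γ−1).
For a monatomic ideal gas γ = 5/3, so γ−1 = 2/3.
T₂ = 434 × (3.33/37.6)^(2/3) = 86.23 K.

T₂ ≈ 86.2 K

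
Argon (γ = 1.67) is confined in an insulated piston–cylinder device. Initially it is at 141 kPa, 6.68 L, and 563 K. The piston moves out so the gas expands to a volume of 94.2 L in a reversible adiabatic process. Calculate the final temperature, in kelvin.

T₂ ≈ 95.6 K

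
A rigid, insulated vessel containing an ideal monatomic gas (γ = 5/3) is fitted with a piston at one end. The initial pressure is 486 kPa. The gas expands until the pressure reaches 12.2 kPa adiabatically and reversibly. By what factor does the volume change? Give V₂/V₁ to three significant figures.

V₂/V₁ ≈ 9.12

From PV^γ = const, V₂/V₁ = (P₁/P₂)^(1/γ).
V₂/V₁ = (486/12.2)^(3/5) = 9.124.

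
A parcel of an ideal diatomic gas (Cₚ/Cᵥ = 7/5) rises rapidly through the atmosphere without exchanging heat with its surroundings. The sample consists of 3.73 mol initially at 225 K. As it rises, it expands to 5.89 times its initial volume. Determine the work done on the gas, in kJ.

Adiabatic: T₁V₁^(γ−1) = T₂V₂^(γ−1) ⇒ T₂ = T₁ (V₁/V₂)^(γ−1).
T₂ = 225 × (1/5.89)^(2/5) = 110.7 K.
Q = 0, so ΔU = W_on_gas = nCᵥΔT with Cᵥ = R/(γ−1) = 20.79 J/(mol·K).
ΔU = 3.73 × 20.79 × (110.7 − 225) = -8862 J.

W ≈ -8.86 kJ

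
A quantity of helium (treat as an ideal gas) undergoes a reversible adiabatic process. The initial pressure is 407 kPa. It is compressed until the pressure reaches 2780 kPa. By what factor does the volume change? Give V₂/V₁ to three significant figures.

V₂/V₁ ≈ 0.316

From PV^γ = const, V₂/V₁ = (P₁/P₂)^(1/γ).
For a monatomic ideal gas γ = 5/3.
V₂/V₁ = (407/2780)^(3/5) = 0.3157.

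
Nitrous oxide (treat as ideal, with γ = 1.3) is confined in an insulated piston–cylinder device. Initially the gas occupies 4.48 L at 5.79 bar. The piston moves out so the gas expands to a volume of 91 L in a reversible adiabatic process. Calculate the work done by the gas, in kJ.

W ≈ 5.14 kJ

P₂ = P₁(V₁/V₂)^γ = 5.79×(4.48/91)^(1.3) = 0.1155 bar.
For a reversible adiabat, W_by_gas = (P₁V₁ − P₂V₂)/(γ−1).
W_by = (579000×0.00448 − 11550×0.091) / (0.3) = 5143 J.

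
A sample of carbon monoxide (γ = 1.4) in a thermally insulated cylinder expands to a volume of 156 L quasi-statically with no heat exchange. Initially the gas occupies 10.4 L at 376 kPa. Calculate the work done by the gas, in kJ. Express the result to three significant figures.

P₂ = P₁(V₁/V₂)^γ = 376×(10.4/156)^(1.4) = 8.485 kPa.
For a reversible adiabat, W_by_gas = (P₁V₁ − P₂V₂)/(γ−1).
W_by = (376000×0.0104 − 8485×0.156) / (0.4) = 6467 J.

W ≈ 6.47 kJ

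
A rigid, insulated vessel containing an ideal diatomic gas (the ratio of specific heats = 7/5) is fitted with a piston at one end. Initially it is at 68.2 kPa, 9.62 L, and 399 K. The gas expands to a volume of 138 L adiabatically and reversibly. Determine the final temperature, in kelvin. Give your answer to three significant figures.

T₂ ≈ 137 K

Adiabatic: T₁V₁^(γ−1) = T₂V₂^(γ−1) ⇒ T₂ = T₁ (V₁/V₂)^(γ−1).
T₂ = 399 × (9.62/138)^(2/5) = 137.5 K.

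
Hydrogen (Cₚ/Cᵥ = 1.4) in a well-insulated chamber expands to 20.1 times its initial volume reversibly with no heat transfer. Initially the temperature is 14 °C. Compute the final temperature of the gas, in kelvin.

T₂ ≈ 86.5 K

Adiabatic: T₁V₁^(γ−1) = T₂V₂^(γ−1) ⇒ T₂ = T₁ (V₁/V₂)^(γ−1).
T₁ = 14 °C = 287.1 K.
T₂ = 287.1 × (1/20.1)^(0.4) = 86.46 K.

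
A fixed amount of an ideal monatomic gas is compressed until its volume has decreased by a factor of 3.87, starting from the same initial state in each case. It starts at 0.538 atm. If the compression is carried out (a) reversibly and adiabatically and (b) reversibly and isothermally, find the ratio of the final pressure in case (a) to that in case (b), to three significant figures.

P_adiabatic / P_isothermal ≈ 2.46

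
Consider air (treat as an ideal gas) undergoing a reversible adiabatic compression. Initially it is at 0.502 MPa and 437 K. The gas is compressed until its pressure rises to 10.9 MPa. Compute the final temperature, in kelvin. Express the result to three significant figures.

Along an adiabat T P^((1−γ)/γ) is constant, so T₂ = T₁ (P₂/P₁)^((γ−1)/γ).
For a diatomic ideal gas γ = 7/5, so (γ−1)/γ = 2/7.
T₂ = 437 × (10.9/0.502)^(2/7) = 1053 K.

T₂ ≈ 1050 K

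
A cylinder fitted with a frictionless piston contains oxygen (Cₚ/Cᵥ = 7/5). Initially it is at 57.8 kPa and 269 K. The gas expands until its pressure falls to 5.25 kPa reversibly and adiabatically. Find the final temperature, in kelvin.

T₂ ≈ 136 K

Adiabatic: T₂/T₁ = (P₂/P₁)^((γ−1)/γ).
T₂ = 269 × (5.25/57.8)^(2/7) = 135.6 K.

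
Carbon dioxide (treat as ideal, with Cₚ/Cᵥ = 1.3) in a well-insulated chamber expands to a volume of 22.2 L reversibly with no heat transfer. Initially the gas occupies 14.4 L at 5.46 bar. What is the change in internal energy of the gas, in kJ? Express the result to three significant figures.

ΔU ≈ -3.19 kJ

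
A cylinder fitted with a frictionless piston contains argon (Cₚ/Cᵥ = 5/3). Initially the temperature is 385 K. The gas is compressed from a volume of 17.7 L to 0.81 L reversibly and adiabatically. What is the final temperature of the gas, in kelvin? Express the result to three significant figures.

T₂ ≈ 3010 K

Adiabatic: T₁V₁^(γ−1) = T₂V₂^(γ−1) ⇒ T₂ = T₁ (V₁/V₂)^(γ−1).
T₂ = 385 × (17.7/0.81)^(2/3) = 3009 K.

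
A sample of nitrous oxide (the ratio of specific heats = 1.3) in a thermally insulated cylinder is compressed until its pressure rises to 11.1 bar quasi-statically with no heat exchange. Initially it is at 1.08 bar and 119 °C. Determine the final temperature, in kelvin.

T₂ ≈ 671 K

Along an adiabat T P^((1−γ)/γ) is constant, so T₂ = T₁ (P₂/P₁)^((γ−1)/γ).
T₁ = 119 °C = 392.1 K.
T₂ = 392.1 × (11.1/1.08)^(0.231) = 671.4 K.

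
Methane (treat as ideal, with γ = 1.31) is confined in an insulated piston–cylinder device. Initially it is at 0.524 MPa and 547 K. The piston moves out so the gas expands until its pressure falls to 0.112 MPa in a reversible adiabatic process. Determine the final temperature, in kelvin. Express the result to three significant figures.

Along an adiabat T P^((1−γ)/γ) is constant, so T₂ = T₁ (P₂/P₁)^((γ−1)/γ).
T₂ = 547 × (0.112/0.524)^(0.237) = 379.7 K.

T₂ ≈ 380 K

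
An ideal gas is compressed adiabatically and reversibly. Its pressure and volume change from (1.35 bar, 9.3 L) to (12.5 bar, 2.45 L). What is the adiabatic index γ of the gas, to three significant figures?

γ ≈ 1.67

PV^γ = const ⇒ γ = ln(P₂/P₁) / ln(V₁/V₂).
γ = ln(12.5/1.35) / ln(9.3/2.45) = 1.668.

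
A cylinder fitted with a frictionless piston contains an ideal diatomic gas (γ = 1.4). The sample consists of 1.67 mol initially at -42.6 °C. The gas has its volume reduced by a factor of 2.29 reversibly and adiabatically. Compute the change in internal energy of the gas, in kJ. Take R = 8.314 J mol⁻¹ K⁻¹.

ΔU ≈ 3.14 kJ

Adiabatic: T₁V₁^(γ−1) = T₂V₂^(γ−1) ⇒ T₂ = T₁ (V₁/V₂)^(γ−1).
T₁ = -42.6 °C = 230.5 K.
T₂ = 230.5 × 2.29^(0.4) = 321.1 K.
Q = 0, so ΔU = W_on_gas = nCᵥΔT with Cᵥ = R/(γ−1) = 20.79 J/(mol·K).
ΔU = 1.67 × 20.79 × (321.1 − 230.5) = 3145 J.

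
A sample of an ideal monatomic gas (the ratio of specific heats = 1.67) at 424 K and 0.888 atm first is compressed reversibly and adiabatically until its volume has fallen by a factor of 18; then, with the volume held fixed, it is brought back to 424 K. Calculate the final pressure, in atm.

P₃ ≈ 16.0 atm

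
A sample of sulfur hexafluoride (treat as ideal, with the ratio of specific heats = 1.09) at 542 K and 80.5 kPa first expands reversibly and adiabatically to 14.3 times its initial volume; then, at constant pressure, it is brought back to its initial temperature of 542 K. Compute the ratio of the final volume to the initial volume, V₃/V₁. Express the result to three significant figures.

V₃/V₁ ≈ 18.2

Adiabatic step: V₂/V₁ = 14.3; T₂ = T₁·(1/14.3)^(0.09) = 426.6 K.
Isobaric step: V₃/V₂ = T₃/T₂ = 542/426.6.
V₃/V₁ = (V₂/V₁)(V₃/V₂) = 14.3 × (542/426.6) = 18.17.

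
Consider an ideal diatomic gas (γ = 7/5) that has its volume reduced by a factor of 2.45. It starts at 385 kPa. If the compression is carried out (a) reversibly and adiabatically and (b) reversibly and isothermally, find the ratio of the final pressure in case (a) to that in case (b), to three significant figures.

P_adiabatic / P_isothermal ≈ 1.43

Isothermal: P_b = P₁(V₁/V₂) = 385×2.45.
Adiabatic: P_a = P₁(V₁/V₂)^γ = 385×2.45^(7/5).
P_a/P_b = (V₁/V₂)^(γ−1) = 2.45^(2/5) = 1.431.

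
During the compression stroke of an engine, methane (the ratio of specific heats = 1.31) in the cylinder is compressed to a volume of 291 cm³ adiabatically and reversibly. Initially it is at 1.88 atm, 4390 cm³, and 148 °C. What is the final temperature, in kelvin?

T₂ ≈ 977 K

Adiabatic: T₁V₁^(γ−1) = T₂V₂^(γ−1) ⇒ T₂ = T₁ (V₁/V₂)^(γ−1).
T₁ = 148 °C = 421.1 K.
T₂ = 421.1 × (4390/291)^(0.31) = 976.8 K.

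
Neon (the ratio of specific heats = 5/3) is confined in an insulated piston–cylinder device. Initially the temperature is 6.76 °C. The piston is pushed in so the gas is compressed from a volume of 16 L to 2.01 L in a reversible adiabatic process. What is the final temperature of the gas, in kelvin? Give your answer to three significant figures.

T₂ ≈ 1120 K

Adiabatic: T₁V₁^(γ−1) = T₂V₂^(γ−1) ⇒ T₂ = T₁ (V₁/V₂)^(γ−1).
T₁ = 6.76 °C = 279.9 K.
T₂ = 279.9 × (16/2.01)^(2/3) = 1116 K.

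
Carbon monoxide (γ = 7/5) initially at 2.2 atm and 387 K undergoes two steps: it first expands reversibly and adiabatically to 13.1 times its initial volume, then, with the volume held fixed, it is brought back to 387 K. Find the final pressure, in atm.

P₃ ≈ 0.168 atm

Adiabatic step (PV^γ = const): P₂ = 2.2×(1/13.1)^(7/5) = 0.06001 atm; T₂ = 387×(1/13.1)^(2/5) = 138.3 K.
Isochoric: P₃ = P₂(T₃/T₂) = 0.06001 × (387/138.3) = 0.1679 atm.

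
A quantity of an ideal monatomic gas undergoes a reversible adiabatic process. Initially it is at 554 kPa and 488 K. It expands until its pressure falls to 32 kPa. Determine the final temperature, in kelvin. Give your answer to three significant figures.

Adiabatic: T₂/T₁ = (P₂/P₁)^((γ−1)/γ).
For a monatomic ideal gas γ = 5/3, so (γ−1)/γ = 2/5.
T₂ = 488 × (32/554)^(2/5) = 156 K.

T₂ ≈ 156 K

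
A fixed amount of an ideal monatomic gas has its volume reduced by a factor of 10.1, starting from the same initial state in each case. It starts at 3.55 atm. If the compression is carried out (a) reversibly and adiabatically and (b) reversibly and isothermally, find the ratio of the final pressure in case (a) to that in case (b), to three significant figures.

P_adiabatic / P_isothermal ≈ 4.67

For a monatomic ideal gas γ = 5/3.
Isothermal: P_b = P₁(V₁/V₂) = 3.55×10.1.
Adiabatic: P_a = P₁(V₁/V₂)^γ = 3.55×10.1^(5/3).
P_a/P_b = (V₁/V₂)^(γ−1) = 10.1^(2/3) = 4.672.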